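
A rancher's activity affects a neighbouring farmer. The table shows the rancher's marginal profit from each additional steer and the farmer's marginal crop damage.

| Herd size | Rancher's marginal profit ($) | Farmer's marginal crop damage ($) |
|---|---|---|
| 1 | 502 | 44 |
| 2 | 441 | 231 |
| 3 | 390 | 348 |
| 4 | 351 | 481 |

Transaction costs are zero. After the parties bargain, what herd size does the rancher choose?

3

Bargaining reaches the level where marginal profit last exceeds marginal crop damage.
That holds through level 3 (390 ≥ 348) but not at 4 (351 < 481).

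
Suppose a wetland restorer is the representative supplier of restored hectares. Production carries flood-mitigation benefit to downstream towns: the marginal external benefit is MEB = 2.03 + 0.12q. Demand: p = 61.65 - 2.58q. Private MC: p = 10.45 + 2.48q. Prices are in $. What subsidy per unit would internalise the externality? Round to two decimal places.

subsidy = $3.32 per unit

Social marginal cost = private MC − MEB = 8.42 + 2.36q.
Set SMC = demand: 8.42 + 2.36q = 61.65 - 2.58q → q* = 10.7753.
The Pigouvian subsidy equals MEB at q*: 2.03 + 0.12×10.7753 = 3.3230.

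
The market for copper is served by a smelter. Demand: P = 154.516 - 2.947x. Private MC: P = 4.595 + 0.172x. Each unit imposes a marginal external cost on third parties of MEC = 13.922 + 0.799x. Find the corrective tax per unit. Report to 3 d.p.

Social marginal cost = private MC + MEC = 18.517 + 0.971x.
Set SMC = demand: 18.517 + 0.971x = 154.516 - 2.947x → x* = 34.7113.
The Pigouvian tax equals MEC at x*: 13.922 + 0.799×34.7113 = 41.6563.

tax = 41.656 per unit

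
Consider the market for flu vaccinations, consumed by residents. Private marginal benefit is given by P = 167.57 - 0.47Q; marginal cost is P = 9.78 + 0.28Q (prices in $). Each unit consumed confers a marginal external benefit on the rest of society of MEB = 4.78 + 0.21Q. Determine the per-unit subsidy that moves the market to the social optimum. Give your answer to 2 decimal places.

subsidy = $68.00 per unit

Social marginal benefit = demand + MEB = 172.35 - 0.26Q.
Set SMB = MC: 172.35 - 0.26Q = 9.78 + 0.28Q → Q* = 301.0556.
The Pigouvian subsidy equals MEB at Q*: 4.78 + 0.21×301.0556 = 68.0017.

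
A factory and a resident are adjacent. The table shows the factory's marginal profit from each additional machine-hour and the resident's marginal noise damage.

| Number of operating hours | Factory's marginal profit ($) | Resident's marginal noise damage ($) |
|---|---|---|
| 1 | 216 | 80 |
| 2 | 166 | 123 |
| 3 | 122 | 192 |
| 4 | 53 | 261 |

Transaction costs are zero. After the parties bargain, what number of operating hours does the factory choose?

2

Bargaining reaches the level where marginal profit last exceeds marginal noise damage.
That holds through level 2 (166 ≥ 123) but not at 3 (122 < 192).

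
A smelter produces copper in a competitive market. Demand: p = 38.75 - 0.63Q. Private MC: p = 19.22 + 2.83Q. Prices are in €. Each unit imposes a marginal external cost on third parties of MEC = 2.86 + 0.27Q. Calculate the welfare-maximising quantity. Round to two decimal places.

Social marginal cost = private MC + MEC = 22.08 + 3.10Q.
Set SMC = demand: 22.08 + 3.10Q = 38.75 - 0.63Q → Q* = 4.4692.

Q* = 4.47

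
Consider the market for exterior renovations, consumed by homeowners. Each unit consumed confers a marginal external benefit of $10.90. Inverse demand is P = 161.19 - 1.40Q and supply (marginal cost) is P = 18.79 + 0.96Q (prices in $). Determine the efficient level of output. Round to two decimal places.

Q* = 64.96

Social marginal benefit = demand + MEB = 172.09 - 1.40Q.
Set SMB = MC: 172.09 - 1.40Q = 18.79 + 0.96Q → Q* = 64.9576.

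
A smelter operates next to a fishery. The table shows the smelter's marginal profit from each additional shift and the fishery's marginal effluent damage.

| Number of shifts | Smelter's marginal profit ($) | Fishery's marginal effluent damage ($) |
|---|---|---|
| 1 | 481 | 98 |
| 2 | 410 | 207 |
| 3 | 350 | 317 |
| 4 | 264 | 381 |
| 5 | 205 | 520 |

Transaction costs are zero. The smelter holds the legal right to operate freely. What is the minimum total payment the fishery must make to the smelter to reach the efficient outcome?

$469

Left alone the smelter would choose level 5 (marginal profit stays positive).
Efficient level: k* = 3 (marginal profit ≥ marginal effluent damage through 3).
The fishery must at least cover the smelter's forgone profit from cutting 5→3: 264 + 205 = 469.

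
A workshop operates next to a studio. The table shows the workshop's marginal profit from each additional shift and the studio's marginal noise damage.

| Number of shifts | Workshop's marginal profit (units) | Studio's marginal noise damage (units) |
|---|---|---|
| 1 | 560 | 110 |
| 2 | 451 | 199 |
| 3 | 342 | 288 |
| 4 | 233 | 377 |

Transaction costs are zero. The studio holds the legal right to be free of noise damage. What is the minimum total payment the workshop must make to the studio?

597

Efficient level: marginal profit ≥ marginal noise damage through level 3, so k* = 3.
With the studio holding the right, the workshop must at least compensate total damage at k*: 110 + 199 + 288 = 597.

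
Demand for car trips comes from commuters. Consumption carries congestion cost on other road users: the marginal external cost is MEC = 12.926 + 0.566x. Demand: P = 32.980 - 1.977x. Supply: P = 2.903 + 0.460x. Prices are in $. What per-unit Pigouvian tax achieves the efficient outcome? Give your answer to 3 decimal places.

Social marginal benefit = demand − MEC = 20.054 - 2.543x.
Set SMB = MC: 20.054 - 2.543x = 2.903 + 0.460x → x* = 5.7113.
The Pigouvian tax equals MEC at x*: 12.926 + 0.566×5.7113 = 16.1586.

tax = $16.159 per unit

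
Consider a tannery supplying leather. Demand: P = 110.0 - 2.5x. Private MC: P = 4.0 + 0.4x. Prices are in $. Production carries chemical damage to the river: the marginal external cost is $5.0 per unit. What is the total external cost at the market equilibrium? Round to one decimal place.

$182.8

Market equilibrium (private): 4.0 + 0.4x = 110.0 - 2.5x → x_m = 36.5517.
Total external cost = MEC × x_m = 5.0 × 36.5517 = 182.7585.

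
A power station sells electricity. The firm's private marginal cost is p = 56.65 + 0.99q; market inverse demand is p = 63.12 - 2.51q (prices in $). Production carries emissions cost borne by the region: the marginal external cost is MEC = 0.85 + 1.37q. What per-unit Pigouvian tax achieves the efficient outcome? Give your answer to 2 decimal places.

tax = $2.43 per unit

Social marginal cost = private MC + MEC = 57.50 + 2.36q.
Set SMC = demand: 57.50 + 2.36q = 63.12 - 2.51q → q* = 1.1540.
The Pigouvian tax equals MEC at q*: 0.85 + 1.37×1.1540 = 2.4310.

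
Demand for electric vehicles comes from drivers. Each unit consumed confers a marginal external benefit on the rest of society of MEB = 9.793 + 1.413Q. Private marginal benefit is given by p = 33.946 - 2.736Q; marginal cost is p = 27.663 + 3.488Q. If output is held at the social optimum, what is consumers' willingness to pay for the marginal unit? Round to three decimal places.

P = 24.804

Social marginal benefit = demand + MEB = 43.739 - 1.323Q.
Set SMB = MC: 43.739 - 1.323Q = 27.663 + 3.488Q → Q* = 3.3415.
Consumer price on the demand curve at Q*: 33.946 − 2.736×3.3415 = 24.8037.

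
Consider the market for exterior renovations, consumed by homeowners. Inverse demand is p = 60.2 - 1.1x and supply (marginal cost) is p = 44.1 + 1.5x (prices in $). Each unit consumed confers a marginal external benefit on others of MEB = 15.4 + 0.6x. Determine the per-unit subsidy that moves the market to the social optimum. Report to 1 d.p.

Social marginal benefit = demand + MEB = 75.6 - 0.5x.
Set SMB = MC: 75.6 - 0.5x = 44.1 + 1.5x → x* = 15.7500.
The Pigouvian subsidy equals MEB at x*: 15.4 + 0.6×15.7500 = 24.8500.

subsidy = $24.9 per unit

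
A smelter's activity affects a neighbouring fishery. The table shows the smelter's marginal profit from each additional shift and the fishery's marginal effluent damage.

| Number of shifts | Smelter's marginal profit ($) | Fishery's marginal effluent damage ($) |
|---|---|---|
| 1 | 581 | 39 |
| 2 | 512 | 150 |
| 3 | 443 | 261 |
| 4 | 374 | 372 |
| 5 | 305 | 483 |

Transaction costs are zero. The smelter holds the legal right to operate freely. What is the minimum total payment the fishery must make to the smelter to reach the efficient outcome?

$305

Left alone the smelter would choose level 5 (marginal profit stays positive).
Efficient level: k* = 4 (marginal profit ≥ marginal effluent damage through 4).
The fishery must at least cover the smelter's forgone profit from cutting 5→4: 305 = 305.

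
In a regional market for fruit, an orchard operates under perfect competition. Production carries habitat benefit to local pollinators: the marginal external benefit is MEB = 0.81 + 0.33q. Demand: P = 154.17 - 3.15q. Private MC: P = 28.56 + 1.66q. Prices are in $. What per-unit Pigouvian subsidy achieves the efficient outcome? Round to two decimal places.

Social marginal cost = private MC − MEB = 27.75 + 1.33q.
Set SMC = demand: 27.75 + 1.33q = 154.17 - 3.15q → q* = 28.2188.
The Pigouvian subsidy equals MEB at q*: 0.81 + 0.33×28.2188 = 10.1222.

subsidy = $10.12 per unit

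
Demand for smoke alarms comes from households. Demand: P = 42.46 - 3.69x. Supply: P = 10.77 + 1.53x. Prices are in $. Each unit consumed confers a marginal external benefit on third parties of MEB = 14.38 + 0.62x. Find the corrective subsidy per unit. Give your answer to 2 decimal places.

Social marginal benefit = demand + MEB = 56.84 - 3.07x.
Set SMB = MC: 56.84 - 3.07x = 10.77 + 1.53x → x* = 10.0152.
The Pigouvian subsidy equals MEB at x*: 14.38 + 0.62×10.0152 = 20.5894.

subsidy = $20.59 per unit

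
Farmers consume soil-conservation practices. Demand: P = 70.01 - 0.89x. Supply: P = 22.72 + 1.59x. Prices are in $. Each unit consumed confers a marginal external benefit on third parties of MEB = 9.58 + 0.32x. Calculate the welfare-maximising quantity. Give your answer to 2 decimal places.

Social marginal benefit = demand + MEB = 79.59 - 0.57x.
Set SMB = MC: 79.59 - 0.57x = 22.72 + 1.59x → x* = 26.3287.

x* = 26.33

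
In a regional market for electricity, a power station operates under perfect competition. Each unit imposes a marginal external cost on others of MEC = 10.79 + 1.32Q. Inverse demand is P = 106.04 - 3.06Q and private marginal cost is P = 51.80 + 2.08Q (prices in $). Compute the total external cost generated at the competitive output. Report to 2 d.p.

$187.36

Market equilibrium (private): 51.80 + 2.08Q = 106.04 - 3.06Q → Q_m = 10.5525.
Total external cost = ∫₀^{Q_m} (10.79 + 1.32Q) dQ = 10.79×10.5525 + ½×1.32×10.5525² = 187.3559.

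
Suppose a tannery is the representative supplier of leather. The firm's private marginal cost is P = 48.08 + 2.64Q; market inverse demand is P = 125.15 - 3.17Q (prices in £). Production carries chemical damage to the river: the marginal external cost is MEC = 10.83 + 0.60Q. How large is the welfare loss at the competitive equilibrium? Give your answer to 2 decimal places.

Market equilibrium (private): 48.08 + 2.64Q = 125.15 - 3.17Q → Q_m = 13.2651.
Social marginal cost = private MC + MEC = 58.91 + 3.24Q.
Set SMC = demand: 58.91 + 3.24Q = 125.15 - 3.17Q → Q* = 10.3339.
Between Q* and Q_m the wedge SMC − demand runs linearly from 0 to MEC(Q_m), so the loss is a triangle.
DWL = ½ × 2.9312 × 18.7890 = 27.5372.

DWL = £27.54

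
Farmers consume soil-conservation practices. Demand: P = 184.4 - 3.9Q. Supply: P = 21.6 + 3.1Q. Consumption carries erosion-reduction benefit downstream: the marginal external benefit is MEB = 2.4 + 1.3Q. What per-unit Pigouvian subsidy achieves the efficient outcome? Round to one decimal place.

Social marginal benefit = demand + MEB = 186.8 - 2.6Q.
Set SMB = MC: 186.8 - 2.6Q = 21.6 + 3.1Q → Q* = 28.9825.
The Pigouvian subsidy equals MEB at Q*: 2.4 + 1.3×28.9825 = 40.0773.

subsidy = 40.1 per unit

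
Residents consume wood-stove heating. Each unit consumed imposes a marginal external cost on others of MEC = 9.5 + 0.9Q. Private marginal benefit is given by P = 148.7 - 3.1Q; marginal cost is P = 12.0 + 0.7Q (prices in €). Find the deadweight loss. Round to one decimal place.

DWL = €186.6

Market equilibrium (private): 12.0 + 0.7Q = 148.7 - 3.1Q → Q_m = 35.9737.
Social marginal benefit = demand − MEC = 139.2 - 4.0Q.
Set SMB = MC: 139.2 - 4.0Q = 12.0 + 0.7Q → Q* = 27.0638.
The loss is the area between SMB and MC from Q* to Q_m; with linear curves that's a triangle of height MEC(Q_m).
DWL = ½ × 8.9099 × 41.8763 = 186.5568.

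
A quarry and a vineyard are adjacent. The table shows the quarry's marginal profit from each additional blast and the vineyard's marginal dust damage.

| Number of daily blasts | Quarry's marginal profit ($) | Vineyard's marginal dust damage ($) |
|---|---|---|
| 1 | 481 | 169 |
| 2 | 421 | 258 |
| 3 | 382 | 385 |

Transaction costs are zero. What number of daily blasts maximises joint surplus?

Bargaining reaches the level where marginal profit last exceeds marginal dust damage.
That holds through level 2 (421 ≥ 258) but not at 3 (382 < 385).

2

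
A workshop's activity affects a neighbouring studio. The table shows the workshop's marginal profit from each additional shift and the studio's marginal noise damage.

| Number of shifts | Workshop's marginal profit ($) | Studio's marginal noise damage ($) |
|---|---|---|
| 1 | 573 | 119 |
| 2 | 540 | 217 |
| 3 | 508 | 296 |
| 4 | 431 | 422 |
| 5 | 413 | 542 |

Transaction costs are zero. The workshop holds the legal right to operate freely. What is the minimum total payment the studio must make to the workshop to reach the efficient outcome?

$413

Left alone the workshop would choose level 5 (marginal profit stays positive).
Efficient level: k* = 4 (marginal profit ≥ marginal noise damage through 4).
The studio must at least cover the workshop's forgone profit from cutting 5→4: 413 = 413.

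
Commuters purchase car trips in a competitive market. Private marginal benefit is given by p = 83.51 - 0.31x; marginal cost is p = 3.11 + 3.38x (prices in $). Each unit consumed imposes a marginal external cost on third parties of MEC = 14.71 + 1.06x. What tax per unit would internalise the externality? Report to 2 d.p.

tax = $29.37 per unit

Social marginal benefit = demand − MEC = 68.80 - 1.37x.
Set SMB = MC: 68.80 - 1.37x = 3.11 + 3.38x → x* = 13.8295.
The Pigouvian tax equals MEC at x*: 14.71 + 1.06×13.8295 = 29.3693.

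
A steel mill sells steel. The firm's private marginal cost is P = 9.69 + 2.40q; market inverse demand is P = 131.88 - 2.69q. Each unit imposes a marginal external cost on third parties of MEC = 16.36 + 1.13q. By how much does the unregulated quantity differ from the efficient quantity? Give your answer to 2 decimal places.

6.99 units

Market equilibrium (private): 9.69 + 2.40q = 131.88 - 2.69q → q_m = 24.0059.
Social marginal cost = private MC + MEC = 26.05 + 3.53q.
Set SMC = demand: 26.05 + 3.53q = 131.88 - 2.69q → q* = 17.0145.
Gap = |24.0059 − 17.0145| = 6.9914.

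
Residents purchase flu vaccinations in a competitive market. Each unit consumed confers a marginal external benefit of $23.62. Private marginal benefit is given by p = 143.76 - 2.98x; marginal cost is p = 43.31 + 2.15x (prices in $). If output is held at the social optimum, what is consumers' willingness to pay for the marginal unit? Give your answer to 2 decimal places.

Social marginal benefit = demand + MEB = 167.38 - 2.98x.
Set SMB = MC: 167.38 - 2.98x = 43.31 + 2.15x → x* = 24.1852.
Consumer price on the demand curve at x*: 143.76 − 2.98×24.1852 = 71.6881.

P = $71.69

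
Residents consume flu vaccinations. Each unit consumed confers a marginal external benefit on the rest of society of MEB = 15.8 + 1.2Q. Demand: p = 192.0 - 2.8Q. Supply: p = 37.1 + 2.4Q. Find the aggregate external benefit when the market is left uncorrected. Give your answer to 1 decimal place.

1003.1

Market equilibrium (private): 37.1 + 2.4Q = 192.0 - 2.8Q → Q_m = 29.7885.
Total external benefit = ∫₀^{Q_m} (15.8 + 1.2Q) dQ = 15.8×29.7885 + ½×1.2×29.7885² = 1003.0711.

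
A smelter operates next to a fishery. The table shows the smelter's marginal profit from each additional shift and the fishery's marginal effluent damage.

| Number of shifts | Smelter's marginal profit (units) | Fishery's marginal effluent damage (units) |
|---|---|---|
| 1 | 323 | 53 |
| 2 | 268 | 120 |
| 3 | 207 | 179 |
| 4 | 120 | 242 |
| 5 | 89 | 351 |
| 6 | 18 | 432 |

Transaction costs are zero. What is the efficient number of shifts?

3

Bargaining reaches the level where marginal profit last exceeds marginal effluent damage.
That holds through level 3 (207 ≥ 179) but not at 4 (120 < 242).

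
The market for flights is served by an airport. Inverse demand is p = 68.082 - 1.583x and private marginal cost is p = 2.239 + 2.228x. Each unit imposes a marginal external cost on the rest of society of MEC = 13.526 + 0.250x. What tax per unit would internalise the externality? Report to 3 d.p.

tax = 16.747 per unit

Social marginal cost = private MC + MEC = 15.765 + 2.478x.
Set SMC = demand: 15.765 + 2.478x = 68.082 - 1.583x → x* = 12.8828.
The Pigouvian tax equals MEC at x*: 13.526 + 0.250×12.8828 = 16.7467.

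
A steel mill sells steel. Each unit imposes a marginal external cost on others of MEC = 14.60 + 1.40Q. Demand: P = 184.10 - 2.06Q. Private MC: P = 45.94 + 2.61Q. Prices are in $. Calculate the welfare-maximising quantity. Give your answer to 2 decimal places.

Social marginal cost = private MC + MEC = 60.54 + 4.01Q.
Set SMC = demand: 60.54 + 4.01Q = 184.10 - 2.06Q → Q* = 20.3558.

Q* = 20.36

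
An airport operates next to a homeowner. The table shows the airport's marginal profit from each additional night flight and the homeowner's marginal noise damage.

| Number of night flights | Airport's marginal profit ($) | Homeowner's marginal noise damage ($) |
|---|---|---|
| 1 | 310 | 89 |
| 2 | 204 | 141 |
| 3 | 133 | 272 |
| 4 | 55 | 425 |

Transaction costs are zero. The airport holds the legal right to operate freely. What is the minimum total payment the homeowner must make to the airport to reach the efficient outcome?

Left alone the airport would choose level 4 (marginal profit stays positive).
Efficient level: k* = 2 (marginal profit ≥ marginal noise damage through 2).
The homeowner must at least cover the airport's forgone profit from cutting 4→2: 133 + 55 = 188.

$188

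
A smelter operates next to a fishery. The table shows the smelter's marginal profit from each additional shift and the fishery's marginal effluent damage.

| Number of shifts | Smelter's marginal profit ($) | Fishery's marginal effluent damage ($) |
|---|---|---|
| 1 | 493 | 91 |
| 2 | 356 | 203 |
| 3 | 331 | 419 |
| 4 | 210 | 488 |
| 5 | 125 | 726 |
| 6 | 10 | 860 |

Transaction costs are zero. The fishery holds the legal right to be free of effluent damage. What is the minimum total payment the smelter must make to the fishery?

$294

Efficient level: marginal profit ≥ marginal effluent damage through level 2, so k* = 2.
With the fishery holding the right, the smelter must at least compensate total damage at k*: 91 + 203 = 294.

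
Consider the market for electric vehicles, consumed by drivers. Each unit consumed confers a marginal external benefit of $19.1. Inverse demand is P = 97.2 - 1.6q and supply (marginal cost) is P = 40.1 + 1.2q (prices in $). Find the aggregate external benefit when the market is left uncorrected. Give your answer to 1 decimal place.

$389.5

Market equilibrium (private): 40.1 + 1.2q = 97.2 - 1.6q → q_m = 20.3929.
Total external benefit = MEB × q_m = 19.1 × 20.3929 = 389.5044.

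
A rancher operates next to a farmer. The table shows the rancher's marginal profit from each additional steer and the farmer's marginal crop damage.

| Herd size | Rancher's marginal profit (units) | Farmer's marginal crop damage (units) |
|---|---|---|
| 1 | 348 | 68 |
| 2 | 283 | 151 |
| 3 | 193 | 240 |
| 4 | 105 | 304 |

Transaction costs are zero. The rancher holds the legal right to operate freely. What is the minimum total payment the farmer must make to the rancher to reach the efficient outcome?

Left alone the rancher would choose level 4 (marginal profit stays positive).
Efficient level: k* = 2 (marginal profit ≥ marginal crop damage through 2).
The farmer must at least cover the rancher's forgone profit from cutting 4→2: 193 + 105 = 298.

298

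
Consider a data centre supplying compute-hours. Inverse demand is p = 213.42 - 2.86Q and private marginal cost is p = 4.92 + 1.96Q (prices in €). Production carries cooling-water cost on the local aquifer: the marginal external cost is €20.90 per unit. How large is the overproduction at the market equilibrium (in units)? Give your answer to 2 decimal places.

Market equilibrium (private): 4.92 + 1.96Q = 213.42 - 2.86Q → Q_m = 43.2573.
Social marginal cost = private MC + MEC = 25.82 + 1.96Q.
Set SMC = demand: 25.82 + 1.96Q = 213.42 - 2.86Q → Q* = 38.9212.
Gap = |43.2573 − 38.9212| = 4.3361.

4.34 units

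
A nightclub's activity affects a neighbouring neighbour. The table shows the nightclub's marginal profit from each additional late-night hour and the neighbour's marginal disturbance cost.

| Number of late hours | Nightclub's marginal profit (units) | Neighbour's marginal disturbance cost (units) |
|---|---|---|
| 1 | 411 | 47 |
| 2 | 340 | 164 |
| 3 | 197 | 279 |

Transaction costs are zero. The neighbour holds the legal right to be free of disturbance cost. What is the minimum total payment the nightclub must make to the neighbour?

Efficient level: marginal profit ≥ marginal disturbance cost through level 2, so k* = 2.
With the neighbour holding the right, the nightclub must at least compensate total damage at k*: 47 + 164 = 211.

211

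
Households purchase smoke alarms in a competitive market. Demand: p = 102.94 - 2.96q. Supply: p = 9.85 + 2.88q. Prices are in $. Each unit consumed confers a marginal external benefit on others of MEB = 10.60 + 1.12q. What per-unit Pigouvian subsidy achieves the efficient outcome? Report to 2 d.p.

Social marginal benefit = demand + MEB = 113.54 - 1.84q.
Set SMB = MC: 113.54 - 1.84q = 9.85 + 2.88q → q* = 21.9682.
The Pigouvian subsidy equals MEB at q*: 10.60 + 1.12×21.9682 = 35.2044.

subsidy = $35.20 per unit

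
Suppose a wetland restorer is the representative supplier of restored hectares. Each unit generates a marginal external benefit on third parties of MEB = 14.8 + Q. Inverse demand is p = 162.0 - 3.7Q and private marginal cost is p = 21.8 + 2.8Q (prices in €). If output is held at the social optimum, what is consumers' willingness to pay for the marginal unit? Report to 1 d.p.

Social marginal cost = private MC − MEB = 7.0 + 1.8Q.
Set SMC = demand: 7.0 + 1.8Q = 162.0 - 3.7Q → Q* = 28.1818.
Consumer price on the demand curve at Q*: 162.0 − 3.7×28.1818 = 57.7273.

P = €57.7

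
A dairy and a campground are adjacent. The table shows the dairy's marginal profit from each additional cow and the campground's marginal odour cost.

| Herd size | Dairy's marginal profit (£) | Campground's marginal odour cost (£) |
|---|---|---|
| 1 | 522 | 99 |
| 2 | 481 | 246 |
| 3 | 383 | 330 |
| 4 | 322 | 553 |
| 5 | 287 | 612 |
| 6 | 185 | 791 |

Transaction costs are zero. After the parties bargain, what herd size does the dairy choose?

Bargaining reaches the level where marginal profit last exceeds marginal odour cost.
That holds through level 3 (383 ≥ 330) but not at 4 (322 < 553).

3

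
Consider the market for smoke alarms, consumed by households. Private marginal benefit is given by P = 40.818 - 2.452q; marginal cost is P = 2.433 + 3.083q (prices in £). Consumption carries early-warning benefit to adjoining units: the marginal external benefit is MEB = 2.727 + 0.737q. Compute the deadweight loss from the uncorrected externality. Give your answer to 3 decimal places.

DWL = £6.402

Market equilibrium (private): 2.433 + 3.083q = 40.818 - 2.452q → q_m = 6.9350.
Social marginal benefit = demand + MEB = 43.545 - 1.715q.
Set SMB = MC: 43.545 - 1.715q = 2.433 + 3.083q → q* = 8.5686.
The loss is the area between SMB and MC from q* to q_m; with linear curves that's a triangle of height MEB(q_m).
DWL = ½ × 1.6336 × 7.8381 = 6.4022.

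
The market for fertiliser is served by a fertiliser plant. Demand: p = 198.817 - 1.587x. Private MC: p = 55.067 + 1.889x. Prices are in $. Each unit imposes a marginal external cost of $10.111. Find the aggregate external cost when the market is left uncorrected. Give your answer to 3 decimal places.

Market equilibrium (private): 55.067 + 1.889x = 198.817 - 1.587x → x_m = 41.3550.
Total external cost = MEC × x_m = 10.111 × 41.3550 = 418.1404.

$418.140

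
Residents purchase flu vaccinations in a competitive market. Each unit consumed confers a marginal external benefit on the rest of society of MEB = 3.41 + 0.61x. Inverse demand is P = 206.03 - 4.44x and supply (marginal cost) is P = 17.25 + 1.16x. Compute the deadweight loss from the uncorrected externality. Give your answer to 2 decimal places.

Market equilibrium (private): 17.25 + 1.16x = 206.03 - 4.44x → x_m = 33.7107.
Social marginal benefit = demand + MEB = 209.44 - 3.83x.
Set SMB = MC: 209.44 - 3.83x = 17.25 + 1.16x → x* = 38.5150.
The welfare-loss triangle has base |x_m − x*| and height MEB(x_m) (the vertical gap between SMB and MC is zero at x* and MEB at x_m).
DWL = ½ × 4.8043 × 23.9735 = 57.5879.

DWL = 57.59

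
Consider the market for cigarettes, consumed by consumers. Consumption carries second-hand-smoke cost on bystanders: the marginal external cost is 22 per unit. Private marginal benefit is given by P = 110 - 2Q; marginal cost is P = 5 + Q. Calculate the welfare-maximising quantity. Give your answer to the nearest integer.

Social marginal benefit = demand − MEC = 88 - 2Q.
Set SMB = MC: 88 - 2Q = 5 + Q → Q* = 27.6667.

Q* = 28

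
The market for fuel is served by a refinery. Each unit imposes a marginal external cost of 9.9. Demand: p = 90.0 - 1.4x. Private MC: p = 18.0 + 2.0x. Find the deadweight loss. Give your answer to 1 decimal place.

DWL = 14.4

Market equilibrium (private): 18.0 + 2.0x = 90.0 - 1.4x → x_m = 21.1765.
Social marginal cost = private MC + MEC = 27.9 + 2.0x.
Set SMC = demand: 27.9 + 2.0x = 90.0 - 1.4x → x* = 18.2647.
Between x* and x_m the wedge SMC − demand runs linearly from 0 to MEC(x_m), so the loss is a triangle.
DWL = ½ × 2.9118 × 9.9000 = 14.4134.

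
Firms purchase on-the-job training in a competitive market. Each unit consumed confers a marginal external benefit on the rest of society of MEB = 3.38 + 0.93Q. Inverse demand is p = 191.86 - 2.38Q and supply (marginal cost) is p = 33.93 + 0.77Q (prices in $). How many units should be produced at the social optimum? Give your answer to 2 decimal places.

Q* = 72.66

Social marginal benefit = demand + MEB = 195.24 - 1.45Q.
Set SMB = MC: 195.24 - 1.45Q = 33.93 + 0.77Q → Q* = 72.6622.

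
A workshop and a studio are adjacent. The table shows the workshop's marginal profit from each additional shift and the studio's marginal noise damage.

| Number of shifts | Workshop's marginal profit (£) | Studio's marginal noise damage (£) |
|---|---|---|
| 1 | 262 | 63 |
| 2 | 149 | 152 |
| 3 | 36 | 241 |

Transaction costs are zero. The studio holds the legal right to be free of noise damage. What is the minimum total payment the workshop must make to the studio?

£63

Efficient level: marginal profit ≥ marginal noise damage through level 1, so k* = 1.
With the studio holding the right, the workshop must at least compensate total damage at k*: 63 = 63.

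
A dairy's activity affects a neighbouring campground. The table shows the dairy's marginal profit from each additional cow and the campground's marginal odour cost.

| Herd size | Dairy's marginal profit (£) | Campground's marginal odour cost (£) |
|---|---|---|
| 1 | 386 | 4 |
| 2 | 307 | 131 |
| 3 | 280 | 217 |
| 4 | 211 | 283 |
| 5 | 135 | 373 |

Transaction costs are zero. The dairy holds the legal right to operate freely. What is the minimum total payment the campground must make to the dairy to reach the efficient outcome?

£346

Left alone the dairy would choose level 5 (marginal profit stays positive).
Efficient level: k* = 3 (marginal profit ≥ marginal odour cost through 3).
The campground must at least cover the dairy's forgone profit from cutting 5→3: 211 + 135 = 346.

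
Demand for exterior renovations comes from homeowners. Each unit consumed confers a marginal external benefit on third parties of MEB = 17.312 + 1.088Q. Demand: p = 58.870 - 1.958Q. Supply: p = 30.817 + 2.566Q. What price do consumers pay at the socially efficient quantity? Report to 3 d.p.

P = 33.019

Social marginal benefit = demand + MEB = 76.182 - 0.870Q.
Set SMB = MC: 76.182 - 0.870Q = 30.817 + 2.566Q → Q* = 13.2029.
Consumer price on the demand curve at Q*: 58.870 − 1.958×13.2029 = 33.0187.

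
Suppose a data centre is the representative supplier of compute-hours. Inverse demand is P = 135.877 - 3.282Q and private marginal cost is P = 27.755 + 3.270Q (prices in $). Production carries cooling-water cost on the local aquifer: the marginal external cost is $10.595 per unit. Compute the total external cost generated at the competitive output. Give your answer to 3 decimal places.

$174.840

Market equilibrium (private): 27.755 + 3.270Q = 135.877 - 3.282Q → Q_m = 16.5021.
Total external cost = MEC × Q_m = 10.595 × 16.5021 = 174.8397.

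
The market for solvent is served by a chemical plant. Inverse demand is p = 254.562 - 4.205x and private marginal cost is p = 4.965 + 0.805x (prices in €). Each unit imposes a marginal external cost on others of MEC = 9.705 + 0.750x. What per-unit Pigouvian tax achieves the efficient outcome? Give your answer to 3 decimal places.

tax = €40.941 per unit

Social marginal cost = private MC + MEC = 14.670 + 1.555x.
Set SMC = demand: 14.670 + 1.555x = 254.562 - 4.205x → x* = 41.6479.
The Pigouvian tax equals MEC at x*: 9.705 + 0.750×41.6479 = 40.9409.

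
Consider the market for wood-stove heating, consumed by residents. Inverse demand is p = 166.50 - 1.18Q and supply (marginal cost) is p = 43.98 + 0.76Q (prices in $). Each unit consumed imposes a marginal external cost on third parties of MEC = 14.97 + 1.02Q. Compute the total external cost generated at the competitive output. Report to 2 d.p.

$2979.56

Market equilibrium (private): 43.98 + 0.76Q = 166.50 - 1.18Q → Q_m = 63.1546.
Total external cost = ∫₀^{Q_m} (14.97 + 1.02Q) dQ = 14.97×63.1546 + ½×1.02×63.1546² = 2979.5611.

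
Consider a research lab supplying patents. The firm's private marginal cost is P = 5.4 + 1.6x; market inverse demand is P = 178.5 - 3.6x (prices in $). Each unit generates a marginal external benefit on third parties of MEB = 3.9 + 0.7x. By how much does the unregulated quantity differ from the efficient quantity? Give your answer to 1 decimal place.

6.0 units

Market equilibrium (private): 5.4 + 1.6x = 178.5 - 3.6x → x_m = 33.2885.
Social marginal cost = private MC − MEB = 1.5 + 0.9x.
Set SMC = demand: 1.5 + 0.9x = 178.5 - 3.6x → x* = 39.3333.
Gap = |33.2885 − 39.3333| = 6.0448.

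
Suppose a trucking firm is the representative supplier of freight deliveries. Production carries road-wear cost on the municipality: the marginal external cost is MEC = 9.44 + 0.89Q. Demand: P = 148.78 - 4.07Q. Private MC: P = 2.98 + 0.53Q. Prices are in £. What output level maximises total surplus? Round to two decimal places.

Social marginal cost = private MC + MEC = 12.42 + 1.42Q.
Set SMC = demand: 12.42 + 1.42Q = 148.78 - 4.07Q → Q* = 24.8379.

Q* = 24.84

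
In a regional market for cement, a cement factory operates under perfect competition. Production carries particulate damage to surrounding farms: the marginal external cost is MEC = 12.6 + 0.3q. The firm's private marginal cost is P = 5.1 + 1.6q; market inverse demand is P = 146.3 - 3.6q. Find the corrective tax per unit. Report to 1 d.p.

tax = 19.6 per unit

Social marginal cost = private MC + MEC = 17.7 + 1.9q.
Set SMC = demand: 17.7 + 1.9q = 146.3 - 3.6q → q* = 23.3818.
The Pigouvian tax equals MEC at q*: 12.6 + 0.3×23.3818 = 19.6145.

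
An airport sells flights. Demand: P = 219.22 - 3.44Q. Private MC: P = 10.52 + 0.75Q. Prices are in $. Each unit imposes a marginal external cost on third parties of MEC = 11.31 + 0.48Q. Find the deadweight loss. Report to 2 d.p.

Market equilibrium (private): 10.52 + 0.75Q = 219.22 - 3.44Q → Q_m = 49.8091.
Social marginal cost = private MC + MEC = 21.83 + 1.23Q.
Set SMC = demand: 21.83 + 1.23Q = 219.22 - 3.44Q → Q* = 42.2677.
The loss is the area between SMC and demand from Q* to Q_m; with linear curves that's a triangle of height MEC(Q_m).
DWL = ½ × 7.5414 × 35.2184 = 132.7980.

DWL = $132.80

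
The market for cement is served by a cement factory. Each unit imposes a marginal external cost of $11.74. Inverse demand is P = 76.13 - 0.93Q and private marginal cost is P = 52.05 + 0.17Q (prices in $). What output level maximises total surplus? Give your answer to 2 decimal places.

Q* = 11.22

Social marginal cost = private MC + MEC = 63.79 + 0.17Q.
Set SMC = demand: 63.79 + 0.17Q = 76.13 - 0.93Q → Q* = 11.2182.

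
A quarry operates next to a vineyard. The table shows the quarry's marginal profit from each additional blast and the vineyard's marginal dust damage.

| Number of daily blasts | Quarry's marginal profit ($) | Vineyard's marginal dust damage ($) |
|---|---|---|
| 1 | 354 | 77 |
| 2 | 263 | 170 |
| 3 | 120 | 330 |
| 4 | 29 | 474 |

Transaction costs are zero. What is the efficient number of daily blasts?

2

Bargaining reaches the level where marginal profit last exceeds marginal dust damage.
That holds through level 2 (263 ≥ 170) but not at 3 (120 < 330).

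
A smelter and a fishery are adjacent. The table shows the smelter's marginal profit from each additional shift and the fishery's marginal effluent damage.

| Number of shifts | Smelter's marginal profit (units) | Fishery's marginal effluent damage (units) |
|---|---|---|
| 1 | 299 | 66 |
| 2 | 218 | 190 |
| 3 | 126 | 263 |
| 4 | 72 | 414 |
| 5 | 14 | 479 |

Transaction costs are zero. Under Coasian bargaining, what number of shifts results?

Bargaining reaches the level where marginal profit last exceeds marginal effluent damage.
That holds through level 2 (218 ≥ 190) but not at 3 (126 < 263).

2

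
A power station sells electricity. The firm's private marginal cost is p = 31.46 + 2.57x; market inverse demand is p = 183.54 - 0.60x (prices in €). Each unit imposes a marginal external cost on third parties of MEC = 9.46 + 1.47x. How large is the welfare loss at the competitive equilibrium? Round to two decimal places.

DWL = €689.36

Market equilibrium (private): 31.46 + 2.57x = 183.54 - 0.60x → x_m = 47.9748.
Social marginal cost = private MC + MEC = 40.92 + 4.04x.
Set SMC = demand: 40.92 + 4.04x = 183.54 - 0.60x → x* = 30.7371.
The loss is the area between SMC and demand from x* to x_m; with linear curves that's a triangle of height MEC(x_m).
DWL = ½ × 17.2377 × 79.9829 = 689.3606.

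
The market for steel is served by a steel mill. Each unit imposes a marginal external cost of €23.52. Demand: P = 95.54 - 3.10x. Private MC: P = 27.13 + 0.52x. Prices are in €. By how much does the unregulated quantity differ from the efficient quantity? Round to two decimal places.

Market equilibrium (private): 27.13 + 0.52x = 95.54 - 3.10x → x_m = 18.8978.
Social marginal cost = private MC + MEC = 50.65 + 0.52x.
Set SMC = demand: 50.65 + 0.52x = 95.54 - 3.10x → x* = 12.4006.
Gap = |18.8978 − 12.4006| = 6.4972.

6.50 units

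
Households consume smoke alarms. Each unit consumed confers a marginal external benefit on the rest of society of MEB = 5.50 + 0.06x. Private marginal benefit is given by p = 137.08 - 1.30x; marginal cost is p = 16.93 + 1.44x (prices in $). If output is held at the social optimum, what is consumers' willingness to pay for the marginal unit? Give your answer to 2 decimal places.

P = $76.13

Social marginal benefit = demand + MEB = 142.58 - 1.24x.
Set SMB = MC: 142.58 - 1.24x = 16.93 + 1.44x → x* = 46.8843.
Consumer price on the demand curve at x*: 137.08 − 1.30×46.8843 = 76.1304.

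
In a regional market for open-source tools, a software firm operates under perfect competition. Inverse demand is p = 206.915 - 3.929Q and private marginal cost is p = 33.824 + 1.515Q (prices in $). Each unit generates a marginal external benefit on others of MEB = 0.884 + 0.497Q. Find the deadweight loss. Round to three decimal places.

Market equilibrium (private): 33.824 + 1.515Q = 206.915 - 3.929Q → Q_m = 31.7948.
Social marginal cost = private MC − MEB = 32.940 + 1.018Q.
Set SMC = demand: 32.940 + 1.018Q = 206.915 - 3.929Q → Q* = 35.1678.
The loss is the area between SMC and demand from Q* to Q_m; with linear curves that's a triangle of height MEB(Q_m).
DWL = ½ × 3.3730 × 16.6860 = 28.1409.

DWL = $28.141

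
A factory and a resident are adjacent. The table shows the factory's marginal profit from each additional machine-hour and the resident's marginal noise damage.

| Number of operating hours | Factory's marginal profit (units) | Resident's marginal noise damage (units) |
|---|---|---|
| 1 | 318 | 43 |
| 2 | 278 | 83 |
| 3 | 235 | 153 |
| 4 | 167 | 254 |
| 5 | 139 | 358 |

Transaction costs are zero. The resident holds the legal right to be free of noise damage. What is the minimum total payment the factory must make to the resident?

279

Efficient level: marginal profit ≥ marginal noise damage through level 3, so k* = 3.
With the resident holding the right, the factory must at least compensate total damage at k*: 43 + 83 + 153 = 279.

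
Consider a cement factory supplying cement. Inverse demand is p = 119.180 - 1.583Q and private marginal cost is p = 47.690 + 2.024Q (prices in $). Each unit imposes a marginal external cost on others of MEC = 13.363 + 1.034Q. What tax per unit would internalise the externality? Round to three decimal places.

tax = $26.314 per unit

Social marginal cost = private MC + MEC = 61.053 + 3.058Q.
Set SMC = demand: 61.053 + 3.058Q = 119.180 - 1.583Q → Q* = 12.5247.
The Pigouvian tax equals MEC at Q*: 13.363 + 1.034×12.5247 = 26.3135.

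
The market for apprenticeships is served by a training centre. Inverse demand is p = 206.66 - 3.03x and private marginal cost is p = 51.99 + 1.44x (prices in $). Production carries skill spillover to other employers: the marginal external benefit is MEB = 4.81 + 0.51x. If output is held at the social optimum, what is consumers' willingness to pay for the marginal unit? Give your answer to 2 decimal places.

P = $84.63

Social marginal cost = private MC − MEB = 47.18 + 0.93x.
Set SMC = demand: 47.18 + 0.93x = 206.66 - 3.03x → x* = 40.2727.
Consumer price on the demand curve at x*: 206.66 − 3.03×40.2727 = 84.6337.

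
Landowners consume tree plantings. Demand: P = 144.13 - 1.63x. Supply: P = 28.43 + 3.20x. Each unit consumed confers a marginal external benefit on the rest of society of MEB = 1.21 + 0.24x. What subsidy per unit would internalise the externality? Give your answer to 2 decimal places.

subsidy = 7.32 per unit

Social marginal benefit = demand + MEB = 145.34 - 1.39x.
Set SMB = MC: 145.34 - 1.39x = 28.43 + 3.20x → x* = 25.4706.
The Pigouvian subsidy equals MEB at x*: 1.21 + 0.24×25.4706 = 7.3229.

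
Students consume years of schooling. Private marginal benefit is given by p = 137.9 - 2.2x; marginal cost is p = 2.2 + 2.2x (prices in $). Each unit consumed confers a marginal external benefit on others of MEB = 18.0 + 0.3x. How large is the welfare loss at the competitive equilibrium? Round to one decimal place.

DWL = $90.6

Market equilibrium (private): 2.2 + 2.2x = 137.9 - 2.2x → x_m = 30.8409.
Social marginal benefit = demand + MEB = 155.9 - 1.9x.
Set SMB = MC: 155.9 - 1.9x = 2.2 + 2.2x → x* = 37.4878.
Between x* and x_m the wedge SMB − MC runs linearly from 0 to MEB(x_m), so the loss is a triangle.
DWL = ½ × 6.6469 × 27.2523 = 90.5717.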